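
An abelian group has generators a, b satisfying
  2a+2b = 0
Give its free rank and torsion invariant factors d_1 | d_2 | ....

Answer: M ≅ ℤ^1 ⊕ ℤ/2

Derivation:
rank_ℚ(R)=1; free=2−1=1
SNF(R) diag = [2] → torsion [2]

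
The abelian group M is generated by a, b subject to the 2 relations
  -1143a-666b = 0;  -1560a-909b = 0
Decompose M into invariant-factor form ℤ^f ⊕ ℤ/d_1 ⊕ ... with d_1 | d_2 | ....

Answer: M ≅ ℤ/3 ⊕ ℤ/9

Derivation:
rank_ℚ(R)=2; free=2−2=0
SNF(R) diag = [3, 9] → torsion [3, 9]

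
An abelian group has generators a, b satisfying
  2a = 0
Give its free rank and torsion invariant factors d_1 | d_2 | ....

Answer: M ≅ ℤ^1 ⊕ ℤ/2

Derivation:
rank_ℚ(R)=1; free=2−1=1
SNF(R) diag = [2] → torsion [2]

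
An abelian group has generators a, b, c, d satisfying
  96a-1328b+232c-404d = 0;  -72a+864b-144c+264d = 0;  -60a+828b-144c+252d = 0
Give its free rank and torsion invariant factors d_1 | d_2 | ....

rank_ℚ(R)=3; free=4−3=1
SNF(R) diag = [4, 12, 24] → torsion [4, 12, 24]

Answer: M ≅ ℤ^1 ⊕ ℤ/4 ⊕ ℤ/12 ⊕ ℤ/24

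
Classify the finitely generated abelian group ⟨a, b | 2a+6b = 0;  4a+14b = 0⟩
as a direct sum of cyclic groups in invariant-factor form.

rank_ℚ(R)=2; free=2−2=0
SNF(R) diag = [2, 2] → torsion [2, 2]

Answer: M ≅ ℤ/2 ⊕ ℤ/2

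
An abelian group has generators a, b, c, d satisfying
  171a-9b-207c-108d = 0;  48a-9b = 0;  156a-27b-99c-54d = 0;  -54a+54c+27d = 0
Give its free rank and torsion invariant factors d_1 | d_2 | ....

Answer: M ≅ ℤ/3 ⊕ ℤ/9 ⊕ ℤ/9 ⊕ ℤ/27

Derivation:
rank_ℚ(R)=4; free=4−4=0
SNF(R) diag = [3, 9, 9, 27] → torsion [3, 9, 9, 27]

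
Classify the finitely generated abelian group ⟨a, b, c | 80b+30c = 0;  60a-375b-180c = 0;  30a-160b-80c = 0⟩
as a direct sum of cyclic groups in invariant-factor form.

Answer: M ≅ ℤ/5 ⊕ ℤ/10 ⊕ ℤ/30

Derivation:
rank_ℚ(R)=3; free=3−3=0
SNF(R) diag = [5, 10, 30] → torsion [5, 10, 30]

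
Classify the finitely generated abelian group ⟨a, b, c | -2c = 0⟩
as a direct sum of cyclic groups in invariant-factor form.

Answer: M ≅ ℤ^2 ⊕ ℤ/2

Derivation:
rank_ℚ(R)=1; free=3−1=2
SNF(R) diag = [2] → torsion [2]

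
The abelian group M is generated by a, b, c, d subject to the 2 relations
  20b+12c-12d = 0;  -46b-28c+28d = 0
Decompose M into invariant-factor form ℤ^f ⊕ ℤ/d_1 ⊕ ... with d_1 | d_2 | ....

rank_ℚ(R)=2; free=4−2=2
SNF(R) diag = [2, 4] → torsion [2, 4]

Answer: M ≅ ℤ^2 ⊕ ℤ/2 ⊕ ℤ/4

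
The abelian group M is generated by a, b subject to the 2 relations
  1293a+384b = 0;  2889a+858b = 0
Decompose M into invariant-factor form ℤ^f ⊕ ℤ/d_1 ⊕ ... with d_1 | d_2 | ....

rank_ℚ(R)=2; free=2−2=0
SNF(R) diag = [3, 6] → torsion [3, 6]

Answer: M ≅ ℤ/3 ⊕ ℤ/6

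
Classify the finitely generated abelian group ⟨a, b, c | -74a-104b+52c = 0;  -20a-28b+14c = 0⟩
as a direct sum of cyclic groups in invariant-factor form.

Answer: M ≅ ℤ^1 ⊕ ℤ/2 ⊕ ℤ/2

Derivation:
rank_ℚ(R)=2; free=3−2=1
SNF(R) diag = [2, 2] → torsion [2, 2]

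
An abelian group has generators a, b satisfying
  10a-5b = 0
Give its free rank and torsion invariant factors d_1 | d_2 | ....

Answer: M ≅ ℤ^1 ⊕ ℤ/5

Derivation:
rank_ℚ(R)=1; free=2−1=1
SNF(R) diag = [5] → torsion [5]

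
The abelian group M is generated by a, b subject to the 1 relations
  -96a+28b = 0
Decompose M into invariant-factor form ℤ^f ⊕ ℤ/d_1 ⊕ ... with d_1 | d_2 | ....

rank_ℚ(R)=1; free=2−1=1
SNF(R) diag = [4] → torsion [4]

Answer: M ≅ ℤ^1 ⊕ ℤ/4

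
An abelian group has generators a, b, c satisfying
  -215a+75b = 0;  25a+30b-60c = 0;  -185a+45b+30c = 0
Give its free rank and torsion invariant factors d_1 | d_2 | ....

Answer: M ≅ ℤ/5 ⊕ ℤ/15 ⊕ ℤ/30

Derivation:
rank_ℚ(R)=3; free=3−3=0
SNF(R) diag = [5, 15, 30] → torsion [5, 15, 30]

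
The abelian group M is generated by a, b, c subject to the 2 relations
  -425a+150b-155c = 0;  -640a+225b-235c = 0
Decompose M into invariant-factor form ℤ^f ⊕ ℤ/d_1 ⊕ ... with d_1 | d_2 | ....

Answer: M ≅ ℤ^1 ⊕ ℤ/5 ⊕ ℤ/15

Derivation:
rank_ℚ(R)=2; free=3−2=1
SNF(R) diag = [5, 15] → torsion [5, 15]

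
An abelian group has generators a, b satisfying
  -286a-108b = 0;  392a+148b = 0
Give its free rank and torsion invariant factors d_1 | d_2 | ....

Answer: M ≅ ℤ/2 ⊕ ℤ/4

Derivation:
rank_ℚ(R)=2; free=2−2=0
SNF(R) diag = [2, 4] → torsion [2, 4]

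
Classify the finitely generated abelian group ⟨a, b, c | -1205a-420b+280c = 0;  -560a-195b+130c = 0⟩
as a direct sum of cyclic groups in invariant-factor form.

rank_ℚ(R)=2; free=3−2=1
SNF(R) diag = [5, 15] → torsion [5, 15]

Answer: M ≅ ℤ^1 ⊕ ℤ/5 ⊕ ℤ/15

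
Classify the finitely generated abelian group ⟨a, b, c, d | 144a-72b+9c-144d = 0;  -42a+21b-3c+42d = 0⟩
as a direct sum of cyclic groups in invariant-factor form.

Answer: M ≅ ℤ^2 ⊕ ℤ/3 ⊕ ℤ/9

Derivation:
rank_ℚ(R)=2; free=4−2=2
SNF(R) diag = [3, 9] → torsion [3, 9]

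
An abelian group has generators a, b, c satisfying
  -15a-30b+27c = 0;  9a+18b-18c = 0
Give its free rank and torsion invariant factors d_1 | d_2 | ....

rank_ℚ(R)=2; free=3−2=1
SNF(R) diag = [3, 9] → torsion [3, 9]

Answer: M ≅ ℤ^1 ⊕ ℤ/3 ⊕ ℤ/9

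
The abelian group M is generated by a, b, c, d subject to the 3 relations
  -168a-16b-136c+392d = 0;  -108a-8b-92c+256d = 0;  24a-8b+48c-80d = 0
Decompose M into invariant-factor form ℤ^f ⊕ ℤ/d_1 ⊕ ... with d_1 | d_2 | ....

Answer: M ≅ ℤ^1 ⊕ ℤ/4 ⊕ ℤ/8 ⊕ ℤ/24

Derivation:
rank_ℚ(R)=3; free=4−3=1
SNF(R) diag = [4, 8, 24] → torsion [4, 8, 24]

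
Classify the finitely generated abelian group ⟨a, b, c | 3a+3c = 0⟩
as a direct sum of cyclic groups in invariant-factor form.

Answer: M ≅ ℤ^2 ⊕ ℤ/3

Derivation:
rank_ℚ(R)=1; free=3−1=2
SNF(R) diag = [3] → torsion [3]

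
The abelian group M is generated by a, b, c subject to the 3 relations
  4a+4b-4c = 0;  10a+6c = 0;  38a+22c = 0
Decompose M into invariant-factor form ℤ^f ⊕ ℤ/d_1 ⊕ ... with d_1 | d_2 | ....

Answer: M ≅ ℤ/2 ⊕ ℤ/4 ⊕ ℤ/4

Derivation:
rank_ℚ(R)=3; free=3−3=0
SNF(R) diag = [2, 4, 4] → torsion [2, 4, 4]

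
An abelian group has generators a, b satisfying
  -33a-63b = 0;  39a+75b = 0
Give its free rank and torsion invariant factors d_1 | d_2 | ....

rank_ℚ(R)=2; free=2−2=0
SNF(R) diag = [3, 6] → torsion [3, 6]

Answer: M ≅ ℤ/3 ⊕ ℤ/6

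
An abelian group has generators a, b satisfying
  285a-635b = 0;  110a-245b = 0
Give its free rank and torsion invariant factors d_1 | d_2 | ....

rank_ℚ(R)=2; free=2−2=0
SNF(R) diag = [5, 5] → torsion [5, 5]

Answer: M ≅ ℤ/5 ⊕ ℤ/5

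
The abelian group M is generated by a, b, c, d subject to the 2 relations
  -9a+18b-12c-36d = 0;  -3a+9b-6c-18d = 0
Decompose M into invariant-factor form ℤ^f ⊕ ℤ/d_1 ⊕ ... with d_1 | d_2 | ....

Answer: M ≅ ℤ^2 ⊕ ℤ/3 ⊕ ℤ/3

Derivation:
rank_ℚ(R)=2; free=4−2=2
SNF(R) diag = [3, 3] → torsion [3, 3]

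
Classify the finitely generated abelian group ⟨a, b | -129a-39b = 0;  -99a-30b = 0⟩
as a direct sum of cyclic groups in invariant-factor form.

Answer: M ≅ ℤ/3 ⊕ ℤ/3

Derivation:
rank_ℚ(R)=2; free=2−2=0
SNF(R) diag = [3, 3] → torsion [3, 3]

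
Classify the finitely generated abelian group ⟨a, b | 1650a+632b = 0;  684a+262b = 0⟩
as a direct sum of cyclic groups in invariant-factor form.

Answer: M ≅ ℤ/2 ⊕ ℤ/6

Derivation:
rank_ℚ(R)=2; free=2−2=0
SNF(R) diag = [2, 6] → torsion [2, 6]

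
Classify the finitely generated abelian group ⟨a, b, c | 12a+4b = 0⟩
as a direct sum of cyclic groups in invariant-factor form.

Answer: M ≅ ℤ^2 ⊕ ℤ/4

Derivation:
rank_ℚ(R)=1; free=3−1=2
SNF(R) diag = [4] → torsion [4]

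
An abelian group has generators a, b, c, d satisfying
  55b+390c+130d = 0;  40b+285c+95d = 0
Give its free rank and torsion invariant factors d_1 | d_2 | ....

rank_ℚ(R)=2; free=4−2=2
SNF(R) diag = [5, 5] → torsion [5, 5]

Answer: M ≅ ℤ^2 ⊕ ℤ/5 ⊕ ℤ/5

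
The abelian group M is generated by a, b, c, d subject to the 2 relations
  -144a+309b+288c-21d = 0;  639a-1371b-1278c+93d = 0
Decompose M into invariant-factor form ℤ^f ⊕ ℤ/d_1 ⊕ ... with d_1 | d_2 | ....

rank_ℚ(R)=2; free=4−2=2
SNF(R) diag = [3, 9] → torsion [3, 9]

Answer: M ≅ ℤ^2 ⊕ ℤ/3 ⊕ ℤ/9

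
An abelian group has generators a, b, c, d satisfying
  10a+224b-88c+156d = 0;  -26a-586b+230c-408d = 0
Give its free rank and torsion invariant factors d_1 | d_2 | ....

Answer: M ≅ ℤ^2 ⊕ ℤ/2 ⊕ ℤ/6

Derivation:
rank_ℚ(R)=2; free=4−2=2
SNF(R) diag = [2, 6] → torsion [2, 6]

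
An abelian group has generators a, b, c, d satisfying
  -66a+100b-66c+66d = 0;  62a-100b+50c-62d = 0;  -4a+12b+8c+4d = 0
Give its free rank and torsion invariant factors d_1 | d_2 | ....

Answer: M ≅ ℤ^1 ⊕ ℤ/2 ⊕ ℤ/4 ⊕ ℤ/12

Derivation:
rank_ℚ(R)=3; free=4−3=1
SNF(R) diag = [2, 4, 12] → torsion [2, 4, 12]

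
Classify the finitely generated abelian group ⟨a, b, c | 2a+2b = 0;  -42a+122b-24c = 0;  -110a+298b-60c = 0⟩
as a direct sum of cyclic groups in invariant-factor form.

Answer: M ≅ ℤ/2 ⊕ ℤ/4 ⊕ ℤ/12

Derivation:
rank_ℚ(R)=3; free=3−3=0
SNF(R) diag = [2, 4, 12] → torsion [2, 4, 12]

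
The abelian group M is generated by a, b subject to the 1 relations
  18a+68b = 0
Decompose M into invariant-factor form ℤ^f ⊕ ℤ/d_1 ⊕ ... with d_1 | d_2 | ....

Answer: M ≅ ℤ^1 ⊕ ℤ/2

Derivation:
rank_ℚ(R)=1; free=2−1=1
SNF(R) diag = [2] → torsion [2]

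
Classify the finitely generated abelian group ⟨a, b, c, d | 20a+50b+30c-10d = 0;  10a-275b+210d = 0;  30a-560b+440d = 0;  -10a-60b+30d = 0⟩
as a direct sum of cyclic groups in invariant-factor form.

rank_ℚ(R)=4; free=4−4=0
SNF(R) diag = [5, 10, 10, 30] → torsion [5, 10, 10, 30]

Answer: M ≅ ℤ/5 ⊕ ℤ/10 ⊕ ℤ/10 ⊕ ℤ/30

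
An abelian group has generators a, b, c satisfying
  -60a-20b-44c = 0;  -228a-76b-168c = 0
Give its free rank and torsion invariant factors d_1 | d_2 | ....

Answer: M ≅ ℤ^1 ⊕ ℤ/4 ⊕ ℤ/4

Derivation:
rank_ℚ(R)=2; free=3−2=1
SNF(R) diag = [4, 4] → torsion [4, 4]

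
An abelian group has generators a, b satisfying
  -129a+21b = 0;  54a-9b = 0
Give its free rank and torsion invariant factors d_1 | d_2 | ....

Answer: M ≅ ℤ/3 ⊕ ℤ/9

Derivation:
rank_ℚ(R)=2; free=2−2=0
SNF(R) diag = [3, 9] → torsion [3, 9]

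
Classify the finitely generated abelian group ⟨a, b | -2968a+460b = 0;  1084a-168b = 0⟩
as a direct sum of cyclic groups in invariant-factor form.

Answer: M ≅ ℤ/4 ⊕ ℤ/4

Derivation:
rank_ℚ(R)=2; free=2−2=0
SNF(R) diag = [4, 4] → torsion [4, 4]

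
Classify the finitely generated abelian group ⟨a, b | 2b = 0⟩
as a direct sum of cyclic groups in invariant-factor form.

rank_ℚ(R)=1; free=2−1=1
SNF(R) diag = [2] → torsion [2]

Answer: M ≅ ℤ^1 ⊕ ℤ/2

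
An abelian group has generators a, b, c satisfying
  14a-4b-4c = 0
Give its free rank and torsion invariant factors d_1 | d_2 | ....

Answer: M ≅ ℤ^2 ⊕ ℤ/2

Derivation:
rank_ℚ(R)=1; free=3−1=2
SNF(R) diag = [2] → torsion [2]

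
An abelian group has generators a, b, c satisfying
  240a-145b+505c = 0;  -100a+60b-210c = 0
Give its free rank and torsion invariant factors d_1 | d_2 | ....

rank_ℚ(R)=2; free=3−2=1
SNF(R) diag = [5, 10] → torsion [5, 10]

Answer: M ≅ ℤ^1 ⊕ ℤ/5 ⊕ ℤ/10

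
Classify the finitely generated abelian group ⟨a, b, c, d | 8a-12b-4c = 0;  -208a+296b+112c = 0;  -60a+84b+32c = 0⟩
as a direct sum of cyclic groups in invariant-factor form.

rank_ℚ(R)=3; free=4−3=1
SNF(R) diag = [4, 4, 8] → torsion [4, 4, 8]

Answer: M ≅ ℤ^1 ⊕ ℤ/4 ⊕ ℤ/4 ⊕ ℤ/8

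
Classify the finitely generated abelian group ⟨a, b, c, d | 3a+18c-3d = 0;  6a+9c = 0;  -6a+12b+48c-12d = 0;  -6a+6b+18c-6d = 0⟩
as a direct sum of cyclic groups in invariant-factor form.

rank_ℚ(R)=4; free=4−4=0
SNF(R) diag = [3, 3, 6, 6] → torsion [3, 3, 6, 6]

Answer: M ≅ ℤ/3 ⊕ ℤ/3 ⊕ ℤ/6 ⊕ ℤ/6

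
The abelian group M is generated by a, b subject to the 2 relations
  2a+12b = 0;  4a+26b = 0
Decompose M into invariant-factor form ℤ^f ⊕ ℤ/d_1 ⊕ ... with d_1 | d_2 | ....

rank_ℚ(R)=2; free=2−2=0
SNF(R) diag = [2, 2] → torsion [2, 2]

Answer: M ≅ ℤ/2 ⊕ ℤ/2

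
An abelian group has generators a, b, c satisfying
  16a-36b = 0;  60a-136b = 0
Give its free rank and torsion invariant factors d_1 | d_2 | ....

rank_ℚ(R)=2; free=3−2=1
SNF(R) diag = [4, 4] → torsion [4, 4]

Answer: M ≅ ℤ^1 ⊕ ℤ/4 ⊕ ℤ/4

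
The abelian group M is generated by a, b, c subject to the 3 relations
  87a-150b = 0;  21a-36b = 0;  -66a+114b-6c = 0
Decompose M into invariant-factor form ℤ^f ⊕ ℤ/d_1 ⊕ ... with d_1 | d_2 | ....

rank_ℚ(R)=3; free=3−3=0
SNF(R) diag = [3, 6, 6] → torsion [3, 6, 6]

Answer: M ≅ ℤ/3 ⊕ ℤ/6 ⊕ ℤ/6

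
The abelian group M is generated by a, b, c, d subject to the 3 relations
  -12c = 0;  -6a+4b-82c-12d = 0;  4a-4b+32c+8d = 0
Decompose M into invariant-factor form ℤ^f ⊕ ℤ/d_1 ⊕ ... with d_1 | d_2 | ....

Answer: M ≅ ℤ^1 ⊕ ℤ/2 ⊕ ℤ/4 ⊕ ℤ/12

Derivation:
rank_ℚ(R)=3; free=4−3=1
SNF(R) diag = [2, 4, 12] → torsion [2, 4, 12]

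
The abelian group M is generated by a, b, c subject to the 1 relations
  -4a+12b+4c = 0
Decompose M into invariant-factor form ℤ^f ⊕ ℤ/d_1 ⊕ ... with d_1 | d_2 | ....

Answer: M ≅ ℤ^2 ⊕ ℤ/4

Derivation:
rank_ℚ(R)=1; free=3−1=2
SNF(R) diag = [4] → torsion [4]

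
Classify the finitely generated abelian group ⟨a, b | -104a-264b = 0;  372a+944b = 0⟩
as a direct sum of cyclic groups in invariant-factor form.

rank_ℚ(R)=2; free=2−2=0
SNF(R) diag = [4, 8] → torsion [4, 8]

Answer: M ≅ ℤ/4 ⊕ ℤ/8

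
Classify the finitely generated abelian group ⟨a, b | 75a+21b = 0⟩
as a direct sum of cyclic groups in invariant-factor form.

rank_ℚ(R)=1; free=2−1=1
SNF(R) diag = [3] → torsion [3]

Answer: M ≅ ℤ^1 ⊕ ℤ/3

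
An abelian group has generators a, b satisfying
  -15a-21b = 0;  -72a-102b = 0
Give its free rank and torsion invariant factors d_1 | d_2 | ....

Answer: M ≅ ℤ/3 ⊕ ℤ/6

Derivation:
rank_ℚ(R)=2; free=2−2=0
SNF(R) diag = [3, 6] → torsion [3, 6]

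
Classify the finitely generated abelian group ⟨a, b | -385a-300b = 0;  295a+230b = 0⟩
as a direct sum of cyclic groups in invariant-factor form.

rank_ℚ(R)=2; free=2−2=0
SNF(R) diag = [5, 10] → torsion [5, 10]

Answer: M ≅ ℤ/5 ⊕ ℤ/10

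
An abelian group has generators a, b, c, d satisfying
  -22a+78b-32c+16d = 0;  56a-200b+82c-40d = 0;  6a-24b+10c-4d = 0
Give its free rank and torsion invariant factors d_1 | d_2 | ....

rank_ℚ(R)=3; free=4−3=1
SNF(R) diag = [2, 2, 2] → torsion [2, 2, 2]

Answer: M ≅ ℤ^1 ⊕ ℤ/2 ⊕ ℤ/2 ⊕ ℤ/2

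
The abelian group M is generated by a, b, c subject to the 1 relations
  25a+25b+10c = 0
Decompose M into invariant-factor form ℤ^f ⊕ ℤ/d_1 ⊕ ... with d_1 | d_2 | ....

rank_ℚ(R)=1; free=3−1=2
SNF(R) diag = [5] → torsion [5]

Answer: M ≅ ℤ^2 ⊕ ℤ/5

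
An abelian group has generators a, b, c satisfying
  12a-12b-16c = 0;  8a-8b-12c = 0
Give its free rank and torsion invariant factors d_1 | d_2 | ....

rank_ℚ(R)=2; free=3−2=1
SNF(R) diag = [4, 4] → torsion [4, 4]

Answer: M ≅ ℤ^1 ⊕ ℤ/4 ⊕ ℤ/4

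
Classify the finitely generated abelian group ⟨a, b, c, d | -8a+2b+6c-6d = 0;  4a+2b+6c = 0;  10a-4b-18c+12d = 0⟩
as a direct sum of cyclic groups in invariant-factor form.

rank_ℚ(R)=3; free=4−3=1
SNF(R) diag = [2, 6, 6] → torsion [2, 6, 6]

Answer: M ≅ ℤ^1 ⊕ ℤ/2 ⊕ ℤ/6 ⊕ ℤ/6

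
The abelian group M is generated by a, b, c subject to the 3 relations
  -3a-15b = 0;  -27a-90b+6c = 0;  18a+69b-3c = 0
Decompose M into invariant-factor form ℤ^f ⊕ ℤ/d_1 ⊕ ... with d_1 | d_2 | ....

rank_ℚ(R)=3; free=3−3=0
SNF(R) diag = [3, 3, 3] → torsion [3, 3, 3]

Answer: M ≅ ℤ/3 ⊕ ℤ/3 ⊕ ℤ/3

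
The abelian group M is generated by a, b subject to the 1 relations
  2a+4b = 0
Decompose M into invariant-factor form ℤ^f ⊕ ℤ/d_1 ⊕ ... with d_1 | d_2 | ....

Answer: M ≅ ℤ^1 ⊕ ℤ/2

Derivation:
rank_ℚ(R)=1; free=2−1=1
SNF(R) diag = [2] → torsion [2]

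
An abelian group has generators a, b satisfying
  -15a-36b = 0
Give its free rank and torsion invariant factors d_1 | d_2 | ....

Answer: M ≅ ℤ^1 ⊕ ℤ/3

Derivation:
rank_ℚ(R)=1; free=2−1=1
SNF(R) diag = [3] → torsion [3]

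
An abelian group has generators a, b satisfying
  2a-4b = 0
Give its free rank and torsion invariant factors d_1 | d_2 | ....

rank_ℚ(R)=1; free=2−1=1
SNF(R) diag = [2] → torsion [2]

Answer: M ≅ ℤ^1 ⊕ ℤ/2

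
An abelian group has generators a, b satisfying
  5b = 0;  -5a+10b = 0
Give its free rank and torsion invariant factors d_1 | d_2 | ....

rank_ℚ(R)=2; free=2−2=0
SNF(R) diag = [5, 5] → torsion [5, 5]

Answer: M ≅ ℤ/5 ⊕ ℤ/5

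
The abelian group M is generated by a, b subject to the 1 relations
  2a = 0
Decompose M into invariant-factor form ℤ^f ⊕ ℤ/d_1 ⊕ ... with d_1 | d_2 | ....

Answer: M ≅ ℤ^1 ⊕ ℤ/2

Derivation:
rank_ℚ(R)=1; free=2−1=1
SNF(R) diag = [2] → torsion [2]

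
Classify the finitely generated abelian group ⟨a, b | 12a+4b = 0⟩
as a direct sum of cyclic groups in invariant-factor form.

rank_ℚ(R)=1; free=2−1=1
SNF(R) diag = [4] → torsion [4]

Answer: M ≅ ℤ^1 ⊕ ℤ/4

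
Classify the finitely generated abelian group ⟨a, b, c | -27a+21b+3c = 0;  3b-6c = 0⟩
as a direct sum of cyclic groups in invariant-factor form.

Answer: M ≅ ℤ^1 ⊕ ℤ/3 ⊕ ℤ/9

Derivation:
rank_ℚ(R)=2; free=3−2=1
SNF(R) diag = [3, 9] → torsion [3, 9]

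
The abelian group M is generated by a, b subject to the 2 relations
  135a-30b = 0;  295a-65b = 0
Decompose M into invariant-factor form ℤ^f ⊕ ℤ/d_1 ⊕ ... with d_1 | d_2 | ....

rank_ℚ(R)=2; free=2−2=0
SNF(R) diag = [5, 15] → torsion [5, 15]

Answer: M ≅ ℤ/5 ⊕ ℤ/15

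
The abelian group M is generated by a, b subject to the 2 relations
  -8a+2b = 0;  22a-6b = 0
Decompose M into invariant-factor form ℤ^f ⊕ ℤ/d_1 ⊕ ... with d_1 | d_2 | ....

rank_ℚ(R)=2; free=2−2=0
SNF(R) diag = [2, 2] → torsion [2, 2]

Answer: M ≅ ℤ/2 ⊕ ℤ/2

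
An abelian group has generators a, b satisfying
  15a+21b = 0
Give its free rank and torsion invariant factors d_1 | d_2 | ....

rank_ℚ(R)=1; free=2−1=1
SNF(R) diag = [3] → torsion [3]

Answer: M ≅ ℤ^1 ⊕ ℤ/3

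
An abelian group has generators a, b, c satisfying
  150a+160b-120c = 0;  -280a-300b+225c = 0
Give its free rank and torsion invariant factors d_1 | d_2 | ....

rank_ℚ(R)=2; free=3−2=1
SNF(R) diag = [5, 10] → torsion [5, 10]

Answer: M ≅ ℤ^1 ⊕ ℤ/5 ⊕ ℤ/10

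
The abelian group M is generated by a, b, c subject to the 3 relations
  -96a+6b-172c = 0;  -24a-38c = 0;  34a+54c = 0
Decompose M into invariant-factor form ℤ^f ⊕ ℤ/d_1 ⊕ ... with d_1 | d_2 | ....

Answer: M ≅ ℤ/2 ⊕ ℤ/2 ⊕ ℤ/6

Derivation:
rank_ℚ(R)=3; free=3−3=0
SNF(R) diag = [2, 2, 6] → torsion [2, 2, 6]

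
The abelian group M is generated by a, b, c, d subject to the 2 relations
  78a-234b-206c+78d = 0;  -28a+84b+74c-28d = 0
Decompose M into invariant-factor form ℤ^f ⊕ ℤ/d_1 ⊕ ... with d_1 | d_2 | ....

rank_ℚ(R)=2; free=4−2=2
SNF(R) diag = [2, 2] → torsion [2, 2]

Answer: M ≅ ℤ^2 ⊕ ℤ/2 ⊕ ℤ/2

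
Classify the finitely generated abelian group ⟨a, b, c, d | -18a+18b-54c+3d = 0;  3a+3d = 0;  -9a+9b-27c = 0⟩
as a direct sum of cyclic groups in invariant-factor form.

Answer: M ≅ ℤ^1 ⊕ ℤ/3 ⊕ ℤ/3 ⊕ ℤ/9

Derivation:
rank_ℚ(R)=3; free=4−3=1
SNF(R) diag = [3, 3, 9] → torsion [3, 3, 9]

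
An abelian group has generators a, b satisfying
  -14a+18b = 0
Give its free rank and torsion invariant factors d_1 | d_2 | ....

rank_ℚ(R)=1; free=2−1=1
SNF(R) diag = [2] → torsion [2]

Answer: M ≅ ℤ^1 ⊕ ℤ/2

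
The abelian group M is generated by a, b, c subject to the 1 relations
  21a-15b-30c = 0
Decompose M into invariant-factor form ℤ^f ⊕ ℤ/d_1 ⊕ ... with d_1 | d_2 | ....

rank_ℚ(R)=1; free=3−1=2
SNF(R) diag = [3] → torsion [3]

Answer: M ≅ ℤ^2 ⊕ ℤ/3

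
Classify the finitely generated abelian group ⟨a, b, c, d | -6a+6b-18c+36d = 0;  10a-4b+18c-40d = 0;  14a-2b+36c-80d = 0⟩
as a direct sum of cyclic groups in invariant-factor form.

rank_ℚ(R)=3; free=4−3=1
SNF(R) diag = [2, 6, 18] → torsion [2, 6, 18]

Answer: M ≅ ℤ^1 ⊕ ℤ/2 ⊕ ℤ/6 ⊕ ℤ/18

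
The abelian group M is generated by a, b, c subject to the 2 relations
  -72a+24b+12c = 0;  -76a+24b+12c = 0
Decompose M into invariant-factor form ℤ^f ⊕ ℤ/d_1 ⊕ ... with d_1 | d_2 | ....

Answer: M ≅ ℤ^1 ⊕ ℤ/4 ⊕ ℤ/12

Derivation:
rank_ℚ(R)=2; free=3−2=1
SNF(R) diag = [4, 12] → torsion [4, 12]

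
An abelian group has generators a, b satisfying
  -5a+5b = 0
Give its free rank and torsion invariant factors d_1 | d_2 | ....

Answer: M ≅ ℤ^1 ⊕ ℤ/5

Derivation:
rank_ℚ(R)=1; free=2−1=1
SNF(R) diag = [5] → torsion [5]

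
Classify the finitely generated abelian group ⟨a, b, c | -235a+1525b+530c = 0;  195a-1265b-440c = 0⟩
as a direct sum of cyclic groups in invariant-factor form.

rank_ℚ(R)=2; free=3−2=1
SNF(R) diag = [5, 10] → torsion [5, 10]

Answer: M ≅ ℤ^1 ⊕ ℤ/5 ⊕ ℤ/10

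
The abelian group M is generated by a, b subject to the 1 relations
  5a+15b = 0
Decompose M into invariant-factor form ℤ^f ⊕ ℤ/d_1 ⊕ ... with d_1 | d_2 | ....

rank_ℚ(R)=1; free=2−1=1
SNF(R) diag = [5] → torsion [5]

Answer: M ≅ ℤ^1 ⊕ ℤ/5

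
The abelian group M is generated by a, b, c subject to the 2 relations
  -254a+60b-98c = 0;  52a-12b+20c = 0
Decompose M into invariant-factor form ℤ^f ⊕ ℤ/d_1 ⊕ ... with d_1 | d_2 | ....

rank_ℚ(R)=2; free=3−2=1
SNF(R) diag = [2, 4] → torsion [2, 4]

Answer: M ≅ ℤ^1 ⊕ ℤ/2 ⊕ ℤ/4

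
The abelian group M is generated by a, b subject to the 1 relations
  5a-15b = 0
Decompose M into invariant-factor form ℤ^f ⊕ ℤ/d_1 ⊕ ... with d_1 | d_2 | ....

rank_ℚ(R)=1; free=2−1=1
SNF(R) diag = [5] → torsion [5]

Answer: M ≅ ℤ^1 ⊕ ℤ/5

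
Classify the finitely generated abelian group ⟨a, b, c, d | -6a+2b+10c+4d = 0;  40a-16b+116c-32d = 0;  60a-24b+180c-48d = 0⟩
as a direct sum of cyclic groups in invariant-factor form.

Answer: M ≅ ℤ^1 ⊕ ℤ/2 ⊕ ℤ/4 ⊕ ℤ/12

Derivation:
rank_ℚ(R)=3; free=4−3=1
SNF(R) diag = [2, 4, 12] → torsion [2, 4, 12]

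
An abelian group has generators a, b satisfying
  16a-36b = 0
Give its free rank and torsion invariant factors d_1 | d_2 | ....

Answer: M ≅ ℤ^1 ⊕ ℤ/4

Derivation:
rank_ℚ(R)=1; free=2−1=1
SNF(R) diag = [4] → torsion [4]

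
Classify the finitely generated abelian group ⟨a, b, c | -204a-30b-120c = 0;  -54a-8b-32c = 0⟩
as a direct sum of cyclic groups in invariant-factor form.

Answer: M ≅ ℤ^1 ⊕ ℤ/2 ⊕ ℤ/6

Derivation:
rank_ℚ(R)=2; free=3−2=1
SNF(R) diag = [2, 6] → torsion [2, 6]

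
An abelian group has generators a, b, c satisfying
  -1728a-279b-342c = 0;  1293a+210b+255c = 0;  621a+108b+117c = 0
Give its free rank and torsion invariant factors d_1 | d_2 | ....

rank_ℚ(R)=3; free=3−3=0
SNF(R) diag = [3, 9, 18] → torsion [3, 9, 18]

Answer: M ≅ ℤ/3 ⊕ ℤ/9 ⊕ ℤ/18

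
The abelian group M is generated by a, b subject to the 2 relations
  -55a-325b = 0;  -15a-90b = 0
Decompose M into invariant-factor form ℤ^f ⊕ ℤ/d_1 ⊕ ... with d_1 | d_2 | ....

Answer: M ≅ ℤ/5 ⊕ ℤ/15

Derivation:
rank_ℚ(R)=2; free=2−2=0
SNF(R) diag = [5, 15] → torsion [5, 15]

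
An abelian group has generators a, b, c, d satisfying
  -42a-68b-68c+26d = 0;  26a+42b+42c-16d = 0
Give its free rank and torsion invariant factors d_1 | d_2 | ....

Answer: M ≅ ℤ^2 ⊕ ℤ/2 ⊕ ℤ/2

Derivation:
rank_ℚ(R)=2; free=4−2=2
SNF(R) diag = [2, 2] → torsion [2, 2]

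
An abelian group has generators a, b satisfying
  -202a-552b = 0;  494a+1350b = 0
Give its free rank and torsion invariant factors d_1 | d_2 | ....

rank_ℚ(R)=2; free=2−2=0
SNF(R) diag = [2, 6] → torsion [2, 6]

Answer: M ≅ ℤ/2 ⊕ ℤ/6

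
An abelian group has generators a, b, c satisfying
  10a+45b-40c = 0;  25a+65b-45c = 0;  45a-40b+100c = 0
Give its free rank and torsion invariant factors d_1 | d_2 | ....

rank_ℚ(R)=3; free=3−3=0
SNF(R) diag = [5, 5, 15] → torsion [5, 5, 15]

Answer: M ≅ ℤ/5 ⊕ ℤ/5 ⊕ ℤ/15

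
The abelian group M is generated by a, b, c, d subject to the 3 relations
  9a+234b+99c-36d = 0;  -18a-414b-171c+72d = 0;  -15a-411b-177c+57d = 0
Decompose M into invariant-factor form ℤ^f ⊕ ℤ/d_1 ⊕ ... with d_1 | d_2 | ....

Answer: M ≅ ℤ^1 ⊕ ℤ/3 ⊕ ℤ/9 ⊕ ℤ/27

Derivation:
rank_ℚ(R)=3; free=4−3=1
SNF(R) diag = [3, 9, 27] → torsion [3, 9, 27]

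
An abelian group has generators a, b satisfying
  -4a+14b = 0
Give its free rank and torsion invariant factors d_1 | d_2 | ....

rank_ℚ(R)=1; free=2−1=1
SNF(R) diag = [2] → torsion [2]

Answer: M ≅ ℤ^1 ⊕ ℤ/2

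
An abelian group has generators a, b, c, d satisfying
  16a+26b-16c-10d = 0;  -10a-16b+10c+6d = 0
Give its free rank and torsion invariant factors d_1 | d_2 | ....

rank_ℚ(R)=2; free=4−2=2
SNF(R) diag = [2, 2] → torsion [2, 2]

Answer: M ≅ ℤ^2 ⊕ ℤ/2 ⊕ ℤ/2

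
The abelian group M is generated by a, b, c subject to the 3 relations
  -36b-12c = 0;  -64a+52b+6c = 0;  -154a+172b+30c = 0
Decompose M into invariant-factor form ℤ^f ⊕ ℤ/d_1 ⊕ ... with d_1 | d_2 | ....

Answer: M ≅ ℤ/2 ⊕ ℤ/6 ⊕ ℤ/12

Derivation:
rank_ℚ(R)=3; free=3−3=0
SNF(R) diag = [2, 6, 12] → torsion [2, 6, 12]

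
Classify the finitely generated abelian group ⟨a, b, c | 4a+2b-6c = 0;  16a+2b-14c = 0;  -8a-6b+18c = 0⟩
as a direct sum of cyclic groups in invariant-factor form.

rank_ℚ(R)=3; free=3−3=0
SNF(R) diag = [2, 4, 8] → torsion [2, 4, 8]

Answer: M ≅ ℤ/2 ⊕ ℤ/4 ⊕ ℤ/8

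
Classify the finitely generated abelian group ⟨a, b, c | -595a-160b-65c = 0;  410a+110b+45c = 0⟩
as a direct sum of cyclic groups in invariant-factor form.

Answer: M ≅ ℤ^1 ⊕ ℤ/5 ⊕ ℤ/5

Derivation:
rank_ℚ(R)=2; free=3−2=1
SNF(R) diag = [5, 5] → torsion [5, 5]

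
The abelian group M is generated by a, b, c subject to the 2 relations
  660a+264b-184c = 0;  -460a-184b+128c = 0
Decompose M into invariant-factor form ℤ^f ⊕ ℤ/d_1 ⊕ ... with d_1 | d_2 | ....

Answer: M ≅ ℤ^1 ⊕ ℤ/4 ⊕ ℤ/8

Derivation:
rank_ℚ(R)=2; free=3−2=1
SNF(R) diag = [4, 8] → torsion [4, 8]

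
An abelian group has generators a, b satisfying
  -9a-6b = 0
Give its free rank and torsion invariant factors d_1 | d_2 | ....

rank_ℚ(R)=1; free=2−1=1
SNF(R) diag = [3] → torsion [3]

Answer: M ≅ ℤ^1 ⊕ ℤ/3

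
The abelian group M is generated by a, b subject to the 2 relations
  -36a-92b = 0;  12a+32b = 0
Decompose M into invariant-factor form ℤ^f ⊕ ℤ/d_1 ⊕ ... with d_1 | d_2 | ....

rank_ℚ(R)=2; free=2−2=0
SNF(R) diag = [4, 12] → torsion [4, 12]

Answer: M ≅ ℤ/4 ⊕ ℤ/12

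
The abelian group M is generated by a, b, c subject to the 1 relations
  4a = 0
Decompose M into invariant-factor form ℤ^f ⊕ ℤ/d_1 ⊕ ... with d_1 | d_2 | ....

Answer: M ≅ ℤ^2 ⊕ ℤ/4

Derivation:
rank_ℚ(R)=1; free=3−1=2
SNF(R) diag = [4] → torsion [4]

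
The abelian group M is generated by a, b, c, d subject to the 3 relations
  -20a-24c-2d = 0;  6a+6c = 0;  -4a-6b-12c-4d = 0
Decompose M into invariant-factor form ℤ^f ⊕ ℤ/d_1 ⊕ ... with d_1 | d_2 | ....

Answer: M ≅ ℤ^1 ⊕ ℤ/2 ⊕ ℤ/6 ⊕ ℤ/6

Derivation:
rank_ℚ(R)=3; free=4−3=1
SNF(R) diag = [2, 6, 6] → torsion [2, 6, 6]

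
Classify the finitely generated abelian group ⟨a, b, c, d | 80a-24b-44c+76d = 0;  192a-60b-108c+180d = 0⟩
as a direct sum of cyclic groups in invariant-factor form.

Answer: M ≅ ℤ^2 ⊕ ℤ/4 ⊕ ℤ/12

Derivation:
rank_ℚ(R)=2; free=4−2=2
SNF(R) diag = [4, 12] → torsion [4, 12]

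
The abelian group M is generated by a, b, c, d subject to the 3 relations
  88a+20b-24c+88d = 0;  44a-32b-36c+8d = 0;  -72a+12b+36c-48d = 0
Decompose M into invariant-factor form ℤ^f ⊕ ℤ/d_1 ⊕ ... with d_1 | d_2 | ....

Answer: M ≅ ℤ^1 ⊕ ℤ/4 ⊕ ℤ/12 ⊕ ℤ/12

Derivation:
rank_ℚ(R)=3; free=4−3=1
SNF(R) diag = [4, 12, 12] → torsion [4, 12, 12]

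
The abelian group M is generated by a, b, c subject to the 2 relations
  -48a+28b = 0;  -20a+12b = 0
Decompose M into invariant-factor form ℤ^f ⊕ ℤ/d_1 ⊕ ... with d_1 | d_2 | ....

Answer: M ≅ ℤ^1 ⊕ ℤ/4 ⊕ ℤ/4

Derivation:
rank_ℚ(R)=2; free=3−2=1
SNF(R) diag = [4, 4] → torsion [4, 4]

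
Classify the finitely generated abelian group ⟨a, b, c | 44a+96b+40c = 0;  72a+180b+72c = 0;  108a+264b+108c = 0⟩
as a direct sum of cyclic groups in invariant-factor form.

Answer: M ≅ ℤ/4 ⊕ ℤ/12 ⊕ ℤ/36

Derivation:
rank_ℚ(R)=3; free=3−3=0
SNF(R) diag = [4, 12, 36] → torsion [4, 12, 36]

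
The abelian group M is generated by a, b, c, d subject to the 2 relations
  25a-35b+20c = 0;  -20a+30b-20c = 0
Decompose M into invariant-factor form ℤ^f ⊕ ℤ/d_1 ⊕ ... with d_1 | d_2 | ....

Answer: M ≅ ℤ^2 ⊕ ℤ/5 ⊕ ℤ/10

Derivation:
rank_ℚ(R)=2; free=4−2=2
SNF(R) diag = [5, 10] → torsion [5, 10]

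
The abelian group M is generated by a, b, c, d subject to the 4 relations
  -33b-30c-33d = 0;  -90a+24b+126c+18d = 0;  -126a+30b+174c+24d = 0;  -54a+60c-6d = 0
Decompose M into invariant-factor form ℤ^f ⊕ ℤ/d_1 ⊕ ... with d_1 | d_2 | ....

Answer: M ≅ ℤ/3 ⊕ ℤ/6 ⊕ ℤ/18 ⊕ ℤ/36

Derivation:
rank_ℚ(R)=4; free=4−4=0
SNF(R) diag = [3, 6, 18, 36] → torsion [3, 6, 18, 36]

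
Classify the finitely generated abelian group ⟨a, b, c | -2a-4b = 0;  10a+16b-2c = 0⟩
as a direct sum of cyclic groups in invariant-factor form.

rank_ℚ(R)=2; free=3−2=1
SNF(R) diag = [2, 2] → torsion [2, 2]

Answer: M ≅ ℤ^1 ⊕ ℤ/2 ⊕ ℤ/2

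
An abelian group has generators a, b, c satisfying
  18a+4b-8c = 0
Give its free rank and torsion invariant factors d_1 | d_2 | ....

Answer: M ≅ ℤ^2 ⊕ ℤ/2

Derivation:
rank_ℚ(R)=1; free=3−1=2
SNF(R) diag = [2] → torsion [2]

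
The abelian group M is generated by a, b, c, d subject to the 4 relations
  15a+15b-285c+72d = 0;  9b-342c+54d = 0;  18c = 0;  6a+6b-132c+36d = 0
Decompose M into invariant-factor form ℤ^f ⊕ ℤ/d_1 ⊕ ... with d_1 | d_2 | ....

rank_ℚ(R)=4; free=4−4=0
SNF(R) diag = [3, 9, 18, 36] → torsion [3, 9, 18, 36]

Answer: M ≅ ℤ/3 ⊕ ℤ/9 ⊕ ℤ/18 ⊕ ℤ/36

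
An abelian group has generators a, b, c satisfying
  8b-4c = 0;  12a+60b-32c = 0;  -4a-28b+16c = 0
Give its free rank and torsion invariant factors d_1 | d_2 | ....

Answer: M ≅ ℤ/4 ⊕ ℤ/4 ⊕ ℤ/8

Derivation:
rank_ℚ(R)=3; free=3−3=0
SNF(R) diag = [4, 4, 8] → torsion [4, 4, 8]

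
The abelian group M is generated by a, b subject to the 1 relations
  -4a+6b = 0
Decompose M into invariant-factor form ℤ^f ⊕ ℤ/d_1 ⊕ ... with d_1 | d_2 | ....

rank_ℚ(R)=1; free=2−1=1
SNF(R) diag = [2] → torsion [2]

Answer: M ≅ ℤ^1 ⊕ ℤ/2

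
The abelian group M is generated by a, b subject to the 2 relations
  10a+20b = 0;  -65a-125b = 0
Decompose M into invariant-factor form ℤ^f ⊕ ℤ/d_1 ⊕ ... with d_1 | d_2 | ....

rank_ℚ(R)=2; free=2−2=0
SNF(R) diag = [5, 10] → torsion [5, 10]

Answer: M ≅ ℤ/5 ⊕ ℤ/10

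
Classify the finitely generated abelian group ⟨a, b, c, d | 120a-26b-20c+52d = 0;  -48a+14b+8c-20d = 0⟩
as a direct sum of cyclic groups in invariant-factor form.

Answer: M ≅ ℤ^2 ⊕ ℤ/2 ⊕ ℤ/4

Derivation:
rank_ℚ(R)=2; free=4−2=2
SNF(R) diag = [2, 4] → torsion [2, 4]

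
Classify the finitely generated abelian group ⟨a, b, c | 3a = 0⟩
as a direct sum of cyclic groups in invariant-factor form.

rank_ℚ(R)=1; free=3−1=2
SNF(R) diag = [3] → torsion [3]

Answer: M ≅ ℤ^2 ⊕ ℤ/3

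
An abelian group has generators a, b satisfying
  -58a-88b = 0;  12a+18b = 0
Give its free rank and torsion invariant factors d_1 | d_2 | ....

rank_ℚ(R)=2; free=2−2=0
SNF(R) diag = [2, 6] → torsion [2, 6]

Answer: M ≅ ℤ/2 ⊕ ℤ/6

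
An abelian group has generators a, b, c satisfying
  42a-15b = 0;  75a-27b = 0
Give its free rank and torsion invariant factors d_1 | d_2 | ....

rank_ℚ(R)=2; free=3−2=1
SNF(R) diag = [3, 3] → torsion [3, 3]

Answer: M ≅ ℤ^1 ⊕ ℤ/3 ⊕ ℤ/3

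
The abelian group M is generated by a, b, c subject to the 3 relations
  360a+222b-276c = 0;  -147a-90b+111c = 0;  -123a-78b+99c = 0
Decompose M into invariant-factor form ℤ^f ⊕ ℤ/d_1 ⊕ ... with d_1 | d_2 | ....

Answer: M ≅ ℤ/3 ⊕ ℤ/6 ⊕ ℤ/12

Derivation:
rank_ℚ(R)=3; free=3−3=0
SNF(R) diag = [3, 6, 12] → torsion [3, 6, 12]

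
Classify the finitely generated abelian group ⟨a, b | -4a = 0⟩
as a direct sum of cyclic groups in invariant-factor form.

rank_ℚ(R)=1; free=2−1=1
SNF(R) diag = [4] → torsion [4]

Answer: M ≅ ℤ^1 ⊕ ℤ/4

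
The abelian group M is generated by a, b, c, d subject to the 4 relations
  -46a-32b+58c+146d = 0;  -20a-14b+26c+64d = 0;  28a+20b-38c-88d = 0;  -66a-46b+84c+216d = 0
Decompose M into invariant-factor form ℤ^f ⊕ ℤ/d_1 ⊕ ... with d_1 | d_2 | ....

rank_ℚ(R)=4; free=4−4=0
SNF(R) diag = [2, 2, 2, 6] → torsion [2, 2, 2, 6]

Answer: M ≅ ℤ/2 ⊕ ℤ/2 ⊕ ℤ/2 ⊕ ℤ/6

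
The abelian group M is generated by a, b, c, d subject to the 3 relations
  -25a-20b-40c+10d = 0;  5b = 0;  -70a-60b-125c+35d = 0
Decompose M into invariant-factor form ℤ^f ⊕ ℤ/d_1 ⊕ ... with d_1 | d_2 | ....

Answer: M ≅ ℤ^1 ⊕ ℤ/5 ⊕ ℤ/5 ⊕ ℤ/5

Derivation:
rank_ℚ(R)=3; free=4−3=1
SNF(R) diag = [5, 5, 5] → torsion [5, 5, 5]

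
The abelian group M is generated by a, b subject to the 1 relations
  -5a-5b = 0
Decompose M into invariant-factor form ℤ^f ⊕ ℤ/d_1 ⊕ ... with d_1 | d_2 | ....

Answer: M ≅ ℤ^1 ⊕ ℤ/5

Derivation:
rank_ℚ(R)=1; free=2−1=1
SNF(R) diag = [5] → torsion [5]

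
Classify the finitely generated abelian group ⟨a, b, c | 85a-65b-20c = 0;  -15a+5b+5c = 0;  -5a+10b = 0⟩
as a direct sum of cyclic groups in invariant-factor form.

Answer: M ≅ ℤ/5 ⊕ ℤ/5 ⊕ ℤ/5

Derivation:
rank_ℚ(R)=3; free=3−3=0
SNF(R) diag = [5, 5, 5] → torsion [5, 5, 5]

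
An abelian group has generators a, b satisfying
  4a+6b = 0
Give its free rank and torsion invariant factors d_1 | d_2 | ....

rank_ℚ(R)=1; free=2−1=1
SNF(R) diag = [2] → torsion [2]

Answer: M ≅ ℤ^1 ⊕ ℤ/2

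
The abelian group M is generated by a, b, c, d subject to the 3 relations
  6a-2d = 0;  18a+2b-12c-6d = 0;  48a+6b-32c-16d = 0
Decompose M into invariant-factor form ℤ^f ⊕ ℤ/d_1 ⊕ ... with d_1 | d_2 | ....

Answer: M ≅ ℤ^1 ⊕ ℤ/2 ⊕ ℤ/2 ⊕ ℤ/4

Derivation:
rank_ℚ(R)=3; free=4−3=1
SNF(R) diag = [2, 2, 4] → torsion [2, 2, 4]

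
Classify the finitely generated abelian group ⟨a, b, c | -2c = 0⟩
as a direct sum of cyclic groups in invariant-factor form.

rank_ℚ(R)=1; free=3−1=2
SNF(R) diag = [2] → torsion [2]

Answer: M ≅ ℤ^2 ⊕ ℤ/2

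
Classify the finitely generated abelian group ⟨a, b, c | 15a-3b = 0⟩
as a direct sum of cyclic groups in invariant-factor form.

Answer: M ≅ ℤ^2 ⊕ ℤ/3

Derivation:
rank_ℚ(R)=1; free=3−1=2
SNF(R) diag = [3] → torsion [3]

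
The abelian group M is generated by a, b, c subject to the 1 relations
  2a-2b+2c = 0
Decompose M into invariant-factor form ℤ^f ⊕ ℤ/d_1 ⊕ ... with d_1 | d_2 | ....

Answer: M ≅ ℤ^2 ⊕ ℤ/2

Derivation:
rank_ℚ(R)=1; free=3−1=2
SNF(R) diag = [2] → torsion [2]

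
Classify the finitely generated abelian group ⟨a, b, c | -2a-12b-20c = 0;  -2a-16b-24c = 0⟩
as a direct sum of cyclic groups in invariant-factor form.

Answer: M ≅ ℤ^1 ⊕ ℤ/2 ⊕ ℤ/4

Derivation:
rank_ℚ(R)=2; free=3−2=1
SNF(R) diag = [2, 4] → torsion [2, 4]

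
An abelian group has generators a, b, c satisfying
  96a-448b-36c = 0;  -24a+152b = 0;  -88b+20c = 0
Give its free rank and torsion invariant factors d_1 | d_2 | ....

rank_ℚ(R)=3; free=3−3=0
SNF(R) diag = [4, 8, 24] → torsion [4, 8, 24]

Answer: M ≅ ℤ/4 ⊕ ℤ/8 ⊕ ℤ/24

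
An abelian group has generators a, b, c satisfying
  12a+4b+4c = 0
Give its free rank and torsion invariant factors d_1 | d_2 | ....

rank_ℚ(R)=1; free=3−1=2
SNF(R) diag = [4] → torsion [4]

Answer: M ≅ ℤ^2 ⊕ ℤ/4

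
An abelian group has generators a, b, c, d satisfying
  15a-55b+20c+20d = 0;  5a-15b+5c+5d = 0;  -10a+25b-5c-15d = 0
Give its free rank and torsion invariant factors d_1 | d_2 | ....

rank_ℚ(R)=3; free=4−3=1
SNF(R) diag = [5, 5, 5] → torsion [5, 5, 5]

Answer: M ≅ ℤ^1 ⊕ ℤ/5 ⊕ ℤ/5 ⊕ ℤ/5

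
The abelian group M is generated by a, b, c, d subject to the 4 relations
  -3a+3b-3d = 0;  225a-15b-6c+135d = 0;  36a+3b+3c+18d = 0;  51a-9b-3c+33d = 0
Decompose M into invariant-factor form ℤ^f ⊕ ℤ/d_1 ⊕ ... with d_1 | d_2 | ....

Answer: M ≅ ℤ/3 ⊕ ℤ/3 ⊕ ℤ/9 ⊕ ℤ/18

Derivation:
rank_ℚ(R)=4; free=4−4=0
SNF(R) diag = [3, 3, 9, 18] → torsion [3, 3, 9, 18]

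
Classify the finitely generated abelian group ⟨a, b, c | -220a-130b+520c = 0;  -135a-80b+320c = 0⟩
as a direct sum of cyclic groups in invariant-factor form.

rank_ℚ(R)=2; free=3−2=1
SNF(R) diag = [5, 10] → torsion [5, 10]

Answer: M ≅ ℤ^1 ⊕ ℤ/5 ⊕ ℤ/10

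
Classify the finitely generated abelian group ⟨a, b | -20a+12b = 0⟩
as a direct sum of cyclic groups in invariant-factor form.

rank_ℚ(R)=1; free=2−1=1
SNF(R) diag = [4] → torsion [4]

Answer: M ≅ ℤ^1 ⊕ ℤ/4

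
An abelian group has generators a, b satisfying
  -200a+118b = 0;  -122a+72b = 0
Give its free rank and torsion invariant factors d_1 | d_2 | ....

Answer: M ≅ ℤ/2 ⊕ ℤ/2

Derivation:
rank_ℚ(R)=2; free=2−2=0
SNF(R) diag = [2, 2] → torsion [2, 2]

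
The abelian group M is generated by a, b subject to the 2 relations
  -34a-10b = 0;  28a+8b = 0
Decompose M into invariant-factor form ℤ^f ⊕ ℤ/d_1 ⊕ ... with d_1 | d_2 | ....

rank_ℚ(R)=2; free=2−2=0
SNF(R) diag = [2, 4] → torsion [2, 4]

Answer: M ≅ ℤ/2 ⊕ ℤ/4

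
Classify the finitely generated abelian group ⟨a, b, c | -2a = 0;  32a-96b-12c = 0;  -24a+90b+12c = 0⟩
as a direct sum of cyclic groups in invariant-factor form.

rank_ℚ(R)=3; free=3−3=0
SNF(R) diag = [2, 6, 12] → torsion [2, 6, 12]

Answer: M ≅ ℤ/2 ⊕ ℤ/6 ⊕ ℤ/12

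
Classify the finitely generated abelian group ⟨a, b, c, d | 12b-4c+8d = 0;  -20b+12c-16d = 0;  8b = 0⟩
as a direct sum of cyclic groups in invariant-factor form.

Answer: M ≅ ℤ^1 ⊕ ℤ/4 ⊕ ℤ/8 ⊕ ℤ/8

Derivation:
rank_ℚ(R)=3; free=4−3=1
SNF(R) diag = [4, 8, 8] → torsion [4, 8, 8]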